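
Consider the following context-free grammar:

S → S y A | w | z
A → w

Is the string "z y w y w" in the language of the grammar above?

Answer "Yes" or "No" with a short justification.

Yes - a valid derivation exists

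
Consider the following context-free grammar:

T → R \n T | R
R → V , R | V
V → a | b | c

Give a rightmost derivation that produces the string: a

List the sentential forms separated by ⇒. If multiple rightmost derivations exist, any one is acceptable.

T ⇒ R ⇒ V ⇒ a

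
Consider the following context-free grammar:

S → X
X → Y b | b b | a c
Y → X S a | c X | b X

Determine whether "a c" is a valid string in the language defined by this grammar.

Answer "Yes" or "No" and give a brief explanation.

Yes - a valid derivation exists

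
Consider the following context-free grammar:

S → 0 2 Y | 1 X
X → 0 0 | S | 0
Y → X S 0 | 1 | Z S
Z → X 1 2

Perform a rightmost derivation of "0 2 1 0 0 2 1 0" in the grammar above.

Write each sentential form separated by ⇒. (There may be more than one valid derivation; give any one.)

S ⇒ 0 2 Y ⇒ 0 2 X S 0 ⇒ 0 2 X 0 2 Y 0 ⇒ 0 2 X 0 2 1 0 ⇒ 0 2 S 0 2 1 0 ⇒ 0 2 1 X 0 2 1 0 ⇒ 0 2 1 0 0 2 1 0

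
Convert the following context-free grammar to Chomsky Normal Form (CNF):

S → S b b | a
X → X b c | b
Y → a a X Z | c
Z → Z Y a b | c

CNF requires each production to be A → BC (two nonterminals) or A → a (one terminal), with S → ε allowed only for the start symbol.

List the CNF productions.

TB → b; S → a; TC → c; X → b; TA → a; Y → c; Z → c; S → S X0; X0 → TB TB; X → X X1; X1 → TB TC; Y → TA X2; X2 → TA X3; X3 → X Z; Z → Z X4; X4 → Y X5; X5 → TA TB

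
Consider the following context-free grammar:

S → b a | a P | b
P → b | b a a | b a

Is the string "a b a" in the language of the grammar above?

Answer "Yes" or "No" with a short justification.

Yes - a valid derivation exists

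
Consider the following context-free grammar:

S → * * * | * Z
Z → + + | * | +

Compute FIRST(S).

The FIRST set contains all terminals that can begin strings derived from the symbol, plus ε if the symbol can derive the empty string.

We compute FIRST(S) using the standard algorithm.
FIRST(S) = {*}
FIRST(Z) = {*, +}
Therefore, FIRST(S) = {*}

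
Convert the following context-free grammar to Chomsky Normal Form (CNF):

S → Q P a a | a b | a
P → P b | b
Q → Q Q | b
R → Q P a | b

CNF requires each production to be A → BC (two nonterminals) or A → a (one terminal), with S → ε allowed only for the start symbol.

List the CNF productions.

TA → a; TB → b; S → a; P → b; Q → b; R → b; S → Q X0; X0 → P X1; X1 → TA TA; S → TA TB; P → P TB; Q → Q Q; R → Q X2; X2 → P TA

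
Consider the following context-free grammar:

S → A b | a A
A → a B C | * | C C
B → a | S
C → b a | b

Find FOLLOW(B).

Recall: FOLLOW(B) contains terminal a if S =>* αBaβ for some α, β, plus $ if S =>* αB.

We compute FOLLOW(B) using the standard algorithm.
FOLLOW(S) starts with {$}.
FIRST(A) = {*, a, b}
FIRST(B) = {*, a, b}
FIRST(C) = {b}
FIRST(S) = {*, a, b}
FOLLOW(A) = {$, b}
FOLLOW(B) = {b}
FOLLOW(C) = {$, b}
FOLLOW(S) = {$, b}
Therefore, FOLLOW(B) = {b}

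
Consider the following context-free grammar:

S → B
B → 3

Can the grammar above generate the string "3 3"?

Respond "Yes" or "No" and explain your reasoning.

No - no valid derivation exists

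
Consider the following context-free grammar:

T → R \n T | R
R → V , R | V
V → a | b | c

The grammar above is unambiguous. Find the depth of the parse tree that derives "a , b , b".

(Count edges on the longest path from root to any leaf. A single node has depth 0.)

5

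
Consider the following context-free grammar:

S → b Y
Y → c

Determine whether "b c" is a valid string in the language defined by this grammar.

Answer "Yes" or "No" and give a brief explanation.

Yes - a valid derivation exists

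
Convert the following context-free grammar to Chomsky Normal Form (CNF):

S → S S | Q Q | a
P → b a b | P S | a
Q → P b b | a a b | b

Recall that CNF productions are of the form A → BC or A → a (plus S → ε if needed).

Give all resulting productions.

S → a; TB → b; TA → a; P → a; Q → b; S → S S; S → Q Q; P → TB X0; X0 → TA TB; P → P S; Q → P X1; X1 → TB TB; Q → TA X2; X2 → TA TB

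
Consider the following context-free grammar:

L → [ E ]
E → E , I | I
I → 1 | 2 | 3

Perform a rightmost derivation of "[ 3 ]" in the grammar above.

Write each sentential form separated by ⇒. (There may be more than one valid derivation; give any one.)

L ⇒ [ E ] ⇒ [ I ] ⇒ [ 3 ]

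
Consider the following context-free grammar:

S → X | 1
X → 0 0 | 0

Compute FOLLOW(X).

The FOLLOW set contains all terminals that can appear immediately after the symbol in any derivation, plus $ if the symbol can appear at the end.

We compute FOLLOW(X) using the standard algorithm.
FOLLOW(S) starts with {$}.
FIRST(S) = {0, 1}
FIRST(X) = {0}
FOLLOW(S) = {$}
FOLLOW(X) = {$}
Therefore, FOLLOW(X) = {$}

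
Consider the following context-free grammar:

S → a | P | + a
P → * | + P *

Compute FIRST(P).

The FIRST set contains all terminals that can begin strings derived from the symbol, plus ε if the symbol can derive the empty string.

We compute FIRST(P) using the standard algorithm.
FIRST(P) = {*, +}
FIRST(S) = {*, +, a}
Therefore, FIRST(P) = {*, +}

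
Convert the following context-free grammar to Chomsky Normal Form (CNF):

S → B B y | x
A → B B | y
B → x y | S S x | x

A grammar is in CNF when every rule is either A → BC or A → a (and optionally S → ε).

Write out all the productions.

TY → y; S → x; A → y; TX → x; B → x; S → B X0; X0 → B TY; A → B B; B → TX TY; B → S X1; X1 → S TX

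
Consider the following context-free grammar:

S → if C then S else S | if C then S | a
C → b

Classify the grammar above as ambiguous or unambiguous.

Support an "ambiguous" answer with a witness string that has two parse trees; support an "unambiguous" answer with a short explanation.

Ambiguous - the string 'if b then if b then if b then a else a' has two distinct parse trees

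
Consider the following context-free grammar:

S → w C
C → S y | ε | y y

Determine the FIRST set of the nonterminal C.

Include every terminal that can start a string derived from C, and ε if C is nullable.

We compute FIRST(C) using the standard algorithm.
FIRST(C) = {w, y, ε}
FIRST(S) = {w}
Therefore, FIRST(C) = {w, y, ε}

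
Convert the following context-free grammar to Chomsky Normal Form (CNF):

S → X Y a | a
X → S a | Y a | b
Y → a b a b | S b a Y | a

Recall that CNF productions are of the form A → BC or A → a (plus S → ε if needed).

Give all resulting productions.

TA → a; S → a; X → b; TB → b; Y → a; S → X X0; X0 → Y TA; X → S TA; X → Y TA; Y → TA X1; X1 → TB X2; X2 → TA TB; Y → S X3; X3 → TB X4; X4 → TA Y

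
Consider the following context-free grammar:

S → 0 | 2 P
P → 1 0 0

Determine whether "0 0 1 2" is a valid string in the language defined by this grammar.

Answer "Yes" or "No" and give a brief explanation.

No - no valid derivation exists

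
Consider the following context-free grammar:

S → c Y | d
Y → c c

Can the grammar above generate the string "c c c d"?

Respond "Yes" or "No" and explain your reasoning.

No - no valid derivation exists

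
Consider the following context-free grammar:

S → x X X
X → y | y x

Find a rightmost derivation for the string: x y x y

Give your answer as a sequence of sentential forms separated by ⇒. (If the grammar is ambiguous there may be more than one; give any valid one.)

S ⇒ x X X ⇒ x X y ⇒ x y x y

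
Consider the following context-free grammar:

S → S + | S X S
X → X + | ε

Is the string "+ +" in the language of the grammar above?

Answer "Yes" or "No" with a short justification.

No - no valid derivation exists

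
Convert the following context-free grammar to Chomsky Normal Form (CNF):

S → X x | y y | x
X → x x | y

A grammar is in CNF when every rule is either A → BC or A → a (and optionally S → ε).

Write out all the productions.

TX → x; TY → y; S → x; X → y; S → X TX; S → TY TY; X → TX TX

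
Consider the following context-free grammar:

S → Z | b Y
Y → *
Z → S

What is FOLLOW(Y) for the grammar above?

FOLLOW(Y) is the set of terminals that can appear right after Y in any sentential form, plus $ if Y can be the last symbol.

We compute FOLLOW(Y) using the standard algorithm.
FOLLOW(S) starts with {$}.
FIRST(S) = {b}
FIRST(Y) = {*}
FIRST(Z) = {b}
FOLLOW(S) = {$}
FOLLOW(Y) = {$}
FOLLOW(Z) = {$}
Therefore, FOLLOW(Y) = {$}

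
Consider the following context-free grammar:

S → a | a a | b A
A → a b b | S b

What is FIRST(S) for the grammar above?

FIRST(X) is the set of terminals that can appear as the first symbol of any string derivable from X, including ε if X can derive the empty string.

We compute FIRST(S) using the standard algorithm.
FIRST(A) = {a, b}
FIRST(S) = {a, b}
Therefore, FIRST(S) = {a, b}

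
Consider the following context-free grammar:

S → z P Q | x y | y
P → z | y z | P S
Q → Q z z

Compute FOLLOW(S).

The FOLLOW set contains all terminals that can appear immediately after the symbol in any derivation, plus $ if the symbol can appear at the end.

We compute FOLLOW(S) using the standard algorithm.
FOLLOW(S) starts with {$}.
FIRST(P) = {y, z}
FIRST(Q) = {}
FIRST(S) = {x, y, z}
FOLLOW(P) = {x, y, z}
FOLLOW(Q) = {$, x, y, z}
FOLLOW(S) = {$, x, y, z}
Therefore, FOLLOW(S) = {$, x, y, z}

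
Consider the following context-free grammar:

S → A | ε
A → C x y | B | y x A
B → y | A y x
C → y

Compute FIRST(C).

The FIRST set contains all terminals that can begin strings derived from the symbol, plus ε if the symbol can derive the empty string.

We compute FIRST(C) using the standard algorithm.
FIRST(A) = {y}
FIRST(B) = {y}
FIRST(C) = {y}
FIRST(S) = {y, ε}
Therefore, FIRST(C) = {y}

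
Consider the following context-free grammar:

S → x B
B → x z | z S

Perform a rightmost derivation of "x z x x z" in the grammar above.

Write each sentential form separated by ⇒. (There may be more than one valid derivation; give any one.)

S ⇒ x B ⇒ x z S ⇒ x z x B ⇒ x z x x z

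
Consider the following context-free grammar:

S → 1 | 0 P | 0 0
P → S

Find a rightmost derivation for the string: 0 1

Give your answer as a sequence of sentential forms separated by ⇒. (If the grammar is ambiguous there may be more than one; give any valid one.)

S ⇒ 0 P ⇒ 0 S ⇒ 0 1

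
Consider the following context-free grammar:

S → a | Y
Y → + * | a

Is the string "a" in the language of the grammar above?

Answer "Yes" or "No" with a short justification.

Yes - a valid derivation exists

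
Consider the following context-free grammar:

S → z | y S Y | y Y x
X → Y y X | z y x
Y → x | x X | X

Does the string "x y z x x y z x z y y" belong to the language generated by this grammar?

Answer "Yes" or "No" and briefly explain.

No - no valid derivation exists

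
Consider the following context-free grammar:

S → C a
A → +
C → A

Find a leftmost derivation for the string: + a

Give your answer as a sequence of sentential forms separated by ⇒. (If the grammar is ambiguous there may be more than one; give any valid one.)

S ⇒ C a ⇒ A a ⇒ + a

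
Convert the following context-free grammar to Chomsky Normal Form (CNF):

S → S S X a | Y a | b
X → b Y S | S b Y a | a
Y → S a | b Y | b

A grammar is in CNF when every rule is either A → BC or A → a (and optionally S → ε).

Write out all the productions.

TA → a; S → b; TB → b; X → a; Y → b; S → S X0; X0 → S X1; X1 → X TA; S → Y TA; X → TB X2; X2 → Y S; X → S X3; X3 → TB X4; X4 → Y TA; Y → S TA; Y → TB Y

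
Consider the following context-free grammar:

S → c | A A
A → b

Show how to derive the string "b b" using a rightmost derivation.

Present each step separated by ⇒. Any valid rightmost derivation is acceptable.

S ⇒ A A ⇒ A b ⇒ b b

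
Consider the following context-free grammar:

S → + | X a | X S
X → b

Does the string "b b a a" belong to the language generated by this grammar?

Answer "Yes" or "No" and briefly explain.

No - no valid derivation exists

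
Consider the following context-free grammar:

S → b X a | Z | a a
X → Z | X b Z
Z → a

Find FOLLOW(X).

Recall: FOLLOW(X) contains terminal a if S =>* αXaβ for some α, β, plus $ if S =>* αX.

We compute FOLLOW(X) using the standard algorithm.
FOLLOW(S) starts with {$}.
FIRST(S) = {a, b}
FIRST(X) = {a}
FIRST(Z) = {a}
FOLLOW(S) = {$}
FOLLOW(X) = {a, b}
FOLLOW(Z) = {$, a, b}
Therefore, FOLLOW(X) = {a, b}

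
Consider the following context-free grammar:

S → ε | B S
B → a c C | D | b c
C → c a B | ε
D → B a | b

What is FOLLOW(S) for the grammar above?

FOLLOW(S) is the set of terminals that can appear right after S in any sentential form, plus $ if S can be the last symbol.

We compute FOLLOW(S) using the standard algorithm.
FOLLOW(S) starts with {$}.
FIRST(B) = {a, b}
FIRST(C) = {c, ε}
FIRST(D) = {a, b}
FIRST(S) = {a, b, ε}
FOLLOW(B) = {$, a, b}
FOLLOW(C) = {$, a, b}
FOLLOW(D) = {$, a, b}
FOLLOW(S) = {$}
Therefore, FOLLOW(S) = {$}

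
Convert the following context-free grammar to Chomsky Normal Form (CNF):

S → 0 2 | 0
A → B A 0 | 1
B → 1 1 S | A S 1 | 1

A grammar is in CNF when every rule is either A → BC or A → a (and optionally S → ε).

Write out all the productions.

T0 → 0; T2 → 2; S → 0; A → 1; T1 → 1; B → 1; S → T0 T2; A → B X0; X0 → A T0; B → T1 X1; X1 → T1 S; B → A X2; X2 → S T1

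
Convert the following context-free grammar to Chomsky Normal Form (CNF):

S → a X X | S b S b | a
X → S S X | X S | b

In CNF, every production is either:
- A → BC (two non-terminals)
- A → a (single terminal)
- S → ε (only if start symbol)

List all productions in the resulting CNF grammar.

TA → a; TB → b; S → a; X → b; S → TA X0; X0 → X X; S → S X1; X1 → TB X2; X2 → S TB; X → S X3; X3 → S X; X → X S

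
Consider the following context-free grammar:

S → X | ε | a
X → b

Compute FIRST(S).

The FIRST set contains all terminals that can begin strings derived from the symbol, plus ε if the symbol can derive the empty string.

We compute FIRST(S) using the standard algorithm.
FIRST(S) = {a, b, ε}
FIRST(X) = {b}
Therefore, FIRST(S) = {a, b, ε}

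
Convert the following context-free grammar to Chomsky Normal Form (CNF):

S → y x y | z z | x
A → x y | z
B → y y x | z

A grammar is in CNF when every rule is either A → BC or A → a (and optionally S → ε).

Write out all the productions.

TY → y; TX → x; TZ → z; S → x; A → z; B → z; S → TY X0; X0 → TX TY; S → TZ TZ; A → TX TY; B → TY X1; X1 → TY TX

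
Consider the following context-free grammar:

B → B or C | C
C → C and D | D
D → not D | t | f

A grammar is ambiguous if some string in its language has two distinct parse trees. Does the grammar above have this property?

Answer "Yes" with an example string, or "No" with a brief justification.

No - the grammar is unambiguous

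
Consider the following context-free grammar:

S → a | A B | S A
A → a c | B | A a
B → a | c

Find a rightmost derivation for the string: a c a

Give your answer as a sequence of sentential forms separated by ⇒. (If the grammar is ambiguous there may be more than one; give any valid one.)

S ⇒ A B ⇒ A a ⇒ a c a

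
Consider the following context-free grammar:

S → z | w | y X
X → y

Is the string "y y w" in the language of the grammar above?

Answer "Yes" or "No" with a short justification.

No - no valid derivation exists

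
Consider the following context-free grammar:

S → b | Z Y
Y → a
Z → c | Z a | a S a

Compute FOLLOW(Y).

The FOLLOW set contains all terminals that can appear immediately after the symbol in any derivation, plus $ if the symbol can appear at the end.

We compute FOLLOW(Y) using the standard algorithm.
FOLLOW(S) starts with {$}.
FIRST(S) = {a, b, c}
FIRST(Y) = {a}
FIRST(Z) = {a, c}
FOLLOW(S) = {$, a}
FOLLOW(Y) = {$, a}
FOLLOW(Z) = {a}
Therefore, FOLLOW(Y) = {$, a}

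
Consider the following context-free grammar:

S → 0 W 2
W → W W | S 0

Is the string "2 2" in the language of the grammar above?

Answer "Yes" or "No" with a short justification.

No - no valid derivation exists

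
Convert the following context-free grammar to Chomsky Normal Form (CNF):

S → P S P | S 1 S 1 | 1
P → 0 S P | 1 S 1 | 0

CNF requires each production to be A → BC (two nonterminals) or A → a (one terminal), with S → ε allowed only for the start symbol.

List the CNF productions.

T1 → 1; S → 1; T0 → 0; P → 0; S → P X0; X0 → S P; S → S X1; X1 → T1 X2; X2 → S T1; P → T0 X3; X3 → S P; P → T1 X4; X4 → S T1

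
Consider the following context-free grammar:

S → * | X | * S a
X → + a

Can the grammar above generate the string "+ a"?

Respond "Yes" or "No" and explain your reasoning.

Yes - a valid derivation exists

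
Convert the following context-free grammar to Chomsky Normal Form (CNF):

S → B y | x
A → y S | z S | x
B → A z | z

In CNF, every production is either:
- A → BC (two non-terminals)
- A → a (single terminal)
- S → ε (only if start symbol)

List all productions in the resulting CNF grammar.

TY → y; S → x; TZ → z; A → x; B → z; S → B TY; A → TY S; A → TZ S; B → A TZ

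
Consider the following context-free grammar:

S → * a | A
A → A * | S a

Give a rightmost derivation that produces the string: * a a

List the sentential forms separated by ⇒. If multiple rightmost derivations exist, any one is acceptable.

S ⇒ A ⇒ S a ⇒ * a a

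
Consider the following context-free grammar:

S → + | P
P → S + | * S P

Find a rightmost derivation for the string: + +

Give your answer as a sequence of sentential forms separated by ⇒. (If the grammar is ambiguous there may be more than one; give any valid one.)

S ⇒ P ⇒ S + ⇒ + +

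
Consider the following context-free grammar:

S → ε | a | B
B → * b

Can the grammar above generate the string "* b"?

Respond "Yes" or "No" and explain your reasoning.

Yes - a valid derivation exists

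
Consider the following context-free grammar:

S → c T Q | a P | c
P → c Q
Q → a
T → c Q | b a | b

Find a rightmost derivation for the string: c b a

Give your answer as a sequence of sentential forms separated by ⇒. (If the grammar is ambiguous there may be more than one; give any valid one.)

S ⇒ c T Q ⇒ c T a ⇒ c b a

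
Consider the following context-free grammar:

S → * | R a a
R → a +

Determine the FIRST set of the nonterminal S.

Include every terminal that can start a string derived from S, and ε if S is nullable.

We compute FIRST(S) using the standard algorithm.
FIRST(R) = {a}
FIRST(S) = {*, a}
Therefore, FIRST(S) = {*, a}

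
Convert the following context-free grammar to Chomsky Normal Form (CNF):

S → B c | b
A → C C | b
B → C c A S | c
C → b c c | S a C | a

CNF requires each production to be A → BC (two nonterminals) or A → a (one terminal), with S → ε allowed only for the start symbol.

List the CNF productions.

TC → c; S → b; A → b; B → c; TB → b; TA → a; C → a; S → B TC; A → C C; B → C X0; X0 → TC X1; X1 → A S; C → TB X2; X2 → TC TC; C → S X3; X3 → TA C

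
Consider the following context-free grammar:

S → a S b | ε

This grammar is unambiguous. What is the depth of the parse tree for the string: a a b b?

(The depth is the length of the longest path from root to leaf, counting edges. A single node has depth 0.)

3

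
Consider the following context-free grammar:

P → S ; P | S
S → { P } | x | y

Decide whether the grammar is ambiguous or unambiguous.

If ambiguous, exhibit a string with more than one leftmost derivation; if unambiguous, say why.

Unambiguous - every string in the language has a unique leftmost derivation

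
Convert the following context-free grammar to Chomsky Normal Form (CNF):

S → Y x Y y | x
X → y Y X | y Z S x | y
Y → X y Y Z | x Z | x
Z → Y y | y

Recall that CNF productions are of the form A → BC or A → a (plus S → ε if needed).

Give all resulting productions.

TX → x; TY → y; S → x; X → y; Y → x; Z → y; S → Y X0; X0 → TX X1; X1 → Y TY; X → TY X2; X2 → Y X; X → TY X3; X3 → Z X4; X4 → S TX; Y → X X5; X5 → TY X6; X6 → Y Z; Y → TX Z; Z → Y TY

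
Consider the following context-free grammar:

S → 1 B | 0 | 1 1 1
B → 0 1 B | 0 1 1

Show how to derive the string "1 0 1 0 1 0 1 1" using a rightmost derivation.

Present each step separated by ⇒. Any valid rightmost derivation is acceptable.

S ⇒ 1 B ⇒ 1 0 1 B ⇒ 1 0 1 0 1 B ⇒ 1 0 1 0 1 0 1 1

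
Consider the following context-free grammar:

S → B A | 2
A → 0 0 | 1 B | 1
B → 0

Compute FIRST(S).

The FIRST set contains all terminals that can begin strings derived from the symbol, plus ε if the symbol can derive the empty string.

We compute FIRST(S) using the standard algorithm.
FIRST(A) = {0, 1}
FIRST(B) = {0}
FIRST(S) = {0, 2}
Therefore, FIRST(S) = {0, 2}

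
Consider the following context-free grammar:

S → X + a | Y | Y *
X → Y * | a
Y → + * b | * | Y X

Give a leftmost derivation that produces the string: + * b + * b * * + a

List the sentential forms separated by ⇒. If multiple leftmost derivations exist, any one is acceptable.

S ⇒ X + a ⇒ Y * + a ⇒ Y X * + a ⇒ + * b X * + a ⇒ + * b Y * * + a ⇒ + * b + * b * * + a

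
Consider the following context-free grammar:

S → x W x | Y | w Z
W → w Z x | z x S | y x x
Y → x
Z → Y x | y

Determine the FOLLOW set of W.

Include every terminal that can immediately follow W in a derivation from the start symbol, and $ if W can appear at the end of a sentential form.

We compute FOLLOW(W) using the standard algorithm.
FOLLOW(S) starts with {$}.
FIRST(S) = {w, x}
FIRST(W) = {w, y, z}
FIRST(Y) = {x}
FIRST(Z) = {x, y}
FOLLOW(S) = {$, x}
FOLLOW(W) = {x}
FOLLOW(Y) = {$, x}
FOLLOW(Z) = {$, x}
Therefore, FOLLOW(W) = {x}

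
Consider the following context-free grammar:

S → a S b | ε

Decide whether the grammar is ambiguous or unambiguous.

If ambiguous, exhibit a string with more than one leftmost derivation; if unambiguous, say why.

Unambiguous - every string in the language has a unique leftmost derivation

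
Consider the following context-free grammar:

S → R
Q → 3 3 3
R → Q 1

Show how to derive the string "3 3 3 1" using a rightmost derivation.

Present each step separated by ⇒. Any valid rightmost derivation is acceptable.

S ⇒ R ⇒ Q 1 ⇒ 3 3 3 1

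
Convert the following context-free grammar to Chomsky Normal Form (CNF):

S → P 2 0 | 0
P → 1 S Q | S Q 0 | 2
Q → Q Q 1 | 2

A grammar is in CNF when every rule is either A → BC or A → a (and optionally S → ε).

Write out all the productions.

T2 → 2; T0 → 0; S → 0; T1 → 1; P → 2; Q → 2; S → P X0; X0 → T2 T0; P → T1 X1; X1 → S Q; P → S X2; X2 → Q T0; Q → Q X3; X3 → Q T1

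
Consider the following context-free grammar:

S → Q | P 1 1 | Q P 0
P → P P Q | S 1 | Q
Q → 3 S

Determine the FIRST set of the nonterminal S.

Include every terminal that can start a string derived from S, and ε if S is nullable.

We compute FIRST(S) using the standard algorithm.
FIRST(P) = {3}
FIRST(Q) = {3}
FIRST(S) = {3}
Therefore, FIRST(S) = {3}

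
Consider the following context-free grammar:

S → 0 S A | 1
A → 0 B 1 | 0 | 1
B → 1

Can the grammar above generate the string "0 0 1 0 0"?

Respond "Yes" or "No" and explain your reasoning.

Yes - a valid derivation exists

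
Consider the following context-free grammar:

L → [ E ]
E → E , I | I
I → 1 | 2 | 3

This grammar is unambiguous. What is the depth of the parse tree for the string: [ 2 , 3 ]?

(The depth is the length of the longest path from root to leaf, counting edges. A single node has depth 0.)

4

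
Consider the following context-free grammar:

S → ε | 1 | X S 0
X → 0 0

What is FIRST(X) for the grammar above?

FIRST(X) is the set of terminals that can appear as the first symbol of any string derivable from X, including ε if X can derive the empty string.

We compute FIRST(X) using the standard algorithm.
FIRST(S) = {0, 1, ε}
FIRST(X) = {0}
Therefore, FIRST(X) = {0}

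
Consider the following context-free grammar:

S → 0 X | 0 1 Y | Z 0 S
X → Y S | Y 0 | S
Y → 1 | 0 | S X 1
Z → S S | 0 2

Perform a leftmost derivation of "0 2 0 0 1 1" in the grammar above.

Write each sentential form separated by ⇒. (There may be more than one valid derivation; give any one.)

S ⇒ Z 0 S ⇒ 0 2 0 S ⇒ 0 2 0 0 1 Y ⇒ 0 2 0 0 1 1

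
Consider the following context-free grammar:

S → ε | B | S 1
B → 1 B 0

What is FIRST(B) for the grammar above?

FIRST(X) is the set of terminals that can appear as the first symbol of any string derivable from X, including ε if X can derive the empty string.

We compute FIRST(B) using the standard algorithm.
FIRST(B) = {1}
FIRST(S) = {1, ε}
Therefore, FIRST(B) = {1}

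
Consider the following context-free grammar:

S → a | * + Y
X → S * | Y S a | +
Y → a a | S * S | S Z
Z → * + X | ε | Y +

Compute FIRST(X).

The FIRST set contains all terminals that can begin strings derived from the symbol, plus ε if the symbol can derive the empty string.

We compute FIRST(X) using the standard algorithm.
FIRST(S) = {*, a}
FIRST(X) = {*, +, a}
FIRST(Y) = {*, a}
FIRST(Z) = {*, a, ε}
Therefore, FIRST(X) = {*, +, a}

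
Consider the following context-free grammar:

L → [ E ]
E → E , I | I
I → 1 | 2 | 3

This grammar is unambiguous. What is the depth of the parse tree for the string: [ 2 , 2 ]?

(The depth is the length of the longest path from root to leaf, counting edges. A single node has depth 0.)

4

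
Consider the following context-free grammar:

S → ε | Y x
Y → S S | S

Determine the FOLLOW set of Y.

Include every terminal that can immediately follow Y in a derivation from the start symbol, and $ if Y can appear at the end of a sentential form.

We compute FOLLOW(Y) using the standard algorithm.
FOLLOW(S) starts with {$}.
FIRST(S) = {x, ε}
FIRST(Y) = {x, ε}
FOLLOW(S) = {$, x}
FOLLOW(Y) = {x}
Therefore, FOLLOW(Y) = {x}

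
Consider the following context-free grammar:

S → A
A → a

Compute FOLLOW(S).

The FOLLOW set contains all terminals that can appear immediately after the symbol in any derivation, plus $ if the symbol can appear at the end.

We compute FOLLOW(S) using the standard algorithm.
FOLLOW(S) starts with {$}.
FIRST(A) = {a}
FIRST(S) = {a}
FOLLOW(A) = {$}
FOLLOW(S) = {$}
Therefore, FOLLOW(S) = {$}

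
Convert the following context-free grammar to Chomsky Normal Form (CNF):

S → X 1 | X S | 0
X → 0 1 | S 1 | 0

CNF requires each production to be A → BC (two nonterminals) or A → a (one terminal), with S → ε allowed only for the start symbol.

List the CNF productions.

T1 → 1; S → 0; T0 → 0; X → 0; S → X T1; S → X S; X → T0 T1; X → S T1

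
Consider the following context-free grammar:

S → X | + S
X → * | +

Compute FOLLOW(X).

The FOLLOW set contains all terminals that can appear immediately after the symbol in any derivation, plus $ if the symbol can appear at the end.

We compute FOLLOW(X) using the standard algorithm.
FOLLOW(S) starts with {$}.
FIRST(S) = {*, +}
FIRST(X) = {*, +}
FOLLOW(S) = {$}
FOLLOW(X) = {$}
Therefore, FOLLOW(X) = {$}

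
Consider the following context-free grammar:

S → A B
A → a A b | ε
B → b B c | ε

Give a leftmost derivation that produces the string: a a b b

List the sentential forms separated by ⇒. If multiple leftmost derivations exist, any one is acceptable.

S ⇒ A B ⇒ a A b B ⇒ a a A b b B ⇒ a a b b B ⇒ a a b b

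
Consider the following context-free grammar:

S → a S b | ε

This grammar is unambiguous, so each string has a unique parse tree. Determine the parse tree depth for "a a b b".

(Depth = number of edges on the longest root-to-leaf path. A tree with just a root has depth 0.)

3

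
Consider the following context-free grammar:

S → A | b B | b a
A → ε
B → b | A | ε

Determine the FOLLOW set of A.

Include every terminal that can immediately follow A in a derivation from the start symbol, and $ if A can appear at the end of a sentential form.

We compute FOLLOW(A) using the standard algorithm.
FOLLOW(S) starts with {$}.
FIRST(A) = {ε}
FIRST(B) = {b, ε}
FIRST(S) = {b, ε}
FOLLOW(A) = {$}
FOLLOW(B) = {$}
FOLLOW(S) = {$}
Therefore, FOLLOW(A) = {$}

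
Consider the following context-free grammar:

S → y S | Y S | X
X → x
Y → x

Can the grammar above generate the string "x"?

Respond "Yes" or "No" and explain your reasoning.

Yes - a valid derivation exists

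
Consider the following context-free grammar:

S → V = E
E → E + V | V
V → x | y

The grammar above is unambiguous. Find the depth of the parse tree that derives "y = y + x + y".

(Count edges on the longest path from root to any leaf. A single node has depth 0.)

5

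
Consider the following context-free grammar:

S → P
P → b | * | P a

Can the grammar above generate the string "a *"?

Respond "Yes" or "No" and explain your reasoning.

No - no valid derivation exists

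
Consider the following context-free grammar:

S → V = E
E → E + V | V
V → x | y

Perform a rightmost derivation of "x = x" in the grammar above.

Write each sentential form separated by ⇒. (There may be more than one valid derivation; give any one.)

S ⇒ V = E ⇒ V = V ⇒ V = x ⇒ x = x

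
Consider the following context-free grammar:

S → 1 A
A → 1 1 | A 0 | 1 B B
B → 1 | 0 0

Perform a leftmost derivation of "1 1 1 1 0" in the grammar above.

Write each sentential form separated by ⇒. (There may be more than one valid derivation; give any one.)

S ⇒ 1 A ⇒ 1 A 0 ⇒ 1 1 B B 0 ⇒ 1 1 1 B 0 ⇒ 1 1 1 1 0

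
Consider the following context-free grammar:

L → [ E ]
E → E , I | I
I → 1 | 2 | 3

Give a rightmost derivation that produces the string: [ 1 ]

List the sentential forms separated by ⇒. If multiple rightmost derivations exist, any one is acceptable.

L ⇒ [ E ] ⇒ [ I ] ⇒ [ 1 ]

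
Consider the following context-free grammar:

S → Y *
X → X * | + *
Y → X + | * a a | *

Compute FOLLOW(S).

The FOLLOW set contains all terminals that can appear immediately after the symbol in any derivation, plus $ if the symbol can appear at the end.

We compute FOLLOW(S) using the standard algorithm.
FOLLOW(S) starts with {$}.
FIRST(S) = {*, +}
FIRST(X) = {+}
FIRST(Y) = {*, +}
FOLLOW(S) = {$}
FOLLOW(X) = {*, +}
FOLLOW(Y) = {*}
Therefore, FOLLOW(S) = {$}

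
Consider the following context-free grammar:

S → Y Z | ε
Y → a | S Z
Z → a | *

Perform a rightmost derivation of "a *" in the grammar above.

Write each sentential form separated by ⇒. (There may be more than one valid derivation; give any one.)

S ⇒ Y Z ⇒ Y * ⇒ a *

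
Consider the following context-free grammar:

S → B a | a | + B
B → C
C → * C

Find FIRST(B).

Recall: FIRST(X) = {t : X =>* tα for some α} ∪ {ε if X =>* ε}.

We compute FIRST(B) using the standard algorithm.
FIRST(B) = {*}
FIRST(C) = {*}
FIRST(S) = {*, +, a}
Therefore, FIRST(B) = {*}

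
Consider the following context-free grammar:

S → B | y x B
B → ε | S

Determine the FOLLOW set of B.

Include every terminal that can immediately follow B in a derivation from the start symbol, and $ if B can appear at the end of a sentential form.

We compute FOLLOW(B) using the standard algorithm.
FOLLOW(S) starts with {$}.
FIRST(B) = {y, ε}
FIRST(S) = {y, ε}
FOLLOW(B) = {$}
FOLLOW(S) = {$}
Therefore, FOLLOW(B) = {$}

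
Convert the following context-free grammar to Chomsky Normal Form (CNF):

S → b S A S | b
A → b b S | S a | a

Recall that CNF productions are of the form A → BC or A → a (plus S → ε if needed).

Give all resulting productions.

TB → b; S → b; TA → a; A → a; S → TB X0; X0 → S X1; X1 → A S; A → TB X2; X2 → TB S; A → S TA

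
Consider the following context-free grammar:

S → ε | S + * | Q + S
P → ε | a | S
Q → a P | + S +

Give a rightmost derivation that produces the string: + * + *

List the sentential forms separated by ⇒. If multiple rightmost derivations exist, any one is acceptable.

S ⇒ S + * ⇒ S + * + * ⇒ + * + *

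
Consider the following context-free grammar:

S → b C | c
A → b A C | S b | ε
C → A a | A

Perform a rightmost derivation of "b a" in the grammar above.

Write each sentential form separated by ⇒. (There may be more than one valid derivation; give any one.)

S ⇒ b C ⇒ b A a ⇒ b a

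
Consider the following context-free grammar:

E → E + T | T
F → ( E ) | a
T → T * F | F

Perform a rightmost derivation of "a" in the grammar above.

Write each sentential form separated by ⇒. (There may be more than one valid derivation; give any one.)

E ⇒ T ⇒ F ⇒ a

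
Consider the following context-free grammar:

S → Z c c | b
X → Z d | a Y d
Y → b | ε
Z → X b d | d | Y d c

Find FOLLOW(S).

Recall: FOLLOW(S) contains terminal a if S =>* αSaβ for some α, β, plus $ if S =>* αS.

We compute FOLLOW(S) using the standard algorithm.
FOLLOW(S) starts with {$}.
FIRST(S) = {a, b, d}
FIRST(X) = {a, b, d}
FIRST(Y) = {b, ε}
FIRST(Z) = {a, b, d}
FOLLOW(S) = {$}
FOLLOW(X) = {b}
FOLLOW(Y) = {d}
FOLLOW(Z) = {c, d}
Therefore, FOLLOW(S) = {$}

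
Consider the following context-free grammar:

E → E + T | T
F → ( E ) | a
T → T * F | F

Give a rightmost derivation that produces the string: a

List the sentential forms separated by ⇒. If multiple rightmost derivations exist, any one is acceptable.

E ⇒ T ⇒ F ⇒ a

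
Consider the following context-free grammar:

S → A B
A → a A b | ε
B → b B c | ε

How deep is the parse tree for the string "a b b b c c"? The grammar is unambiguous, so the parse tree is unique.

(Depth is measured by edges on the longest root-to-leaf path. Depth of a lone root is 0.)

4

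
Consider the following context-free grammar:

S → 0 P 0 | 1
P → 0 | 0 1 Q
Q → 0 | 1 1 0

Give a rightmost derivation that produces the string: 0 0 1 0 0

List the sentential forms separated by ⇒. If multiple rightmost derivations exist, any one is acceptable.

S ⇒ 0 P 0 ⇒ 0 0 1 Q 0 ⇒ 0 0 1 0 0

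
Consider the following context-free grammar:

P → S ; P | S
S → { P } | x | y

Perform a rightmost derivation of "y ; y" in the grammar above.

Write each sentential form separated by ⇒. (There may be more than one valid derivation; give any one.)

P ⇒ S ; P ⇒ S ; S ⇒ S ; y ⇒ y ; y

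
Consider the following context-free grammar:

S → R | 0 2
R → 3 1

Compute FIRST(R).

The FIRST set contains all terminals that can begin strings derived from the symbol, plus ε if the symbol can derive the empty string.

We compute FIRST(R) using the standard algorithm.
FIRST(R) = {3}
FIRST(S) = {0, 3}
Therefore, FIRST(R) = {3}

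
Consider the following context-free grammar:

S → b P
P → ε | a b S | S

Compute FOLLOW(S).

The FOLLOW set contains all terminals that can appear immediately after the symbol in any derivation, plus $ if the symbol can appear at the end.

We compute FOLLOW(S) using the standard algorithm.
FOLLOW(S) starts with {$}.
FIRST(P) = {a, b, ε}
FIRST(S) = {b}
FOLLOW(P) = {$}
FOLLOW(S) = {$}
Therefore, FOLLOW(S) = {$}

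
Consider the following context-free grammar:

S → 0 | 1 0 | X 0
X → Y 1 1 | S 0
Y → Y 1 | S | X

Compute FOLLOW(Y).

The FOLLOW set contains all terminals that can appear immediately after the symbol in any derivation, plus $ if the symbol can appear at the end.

We compute FOLLOW(Y) using the standard algorithm.
FOLLOW(S) starts with {$}.
FIRST(S) = {0, 1}
FIRST(X) = {0, 1}
FIRST(Y) = {0, 1}
FOLLOW(S) = {$, 0, 1}
FOLLOW(X) = {0, 1}
FOLLOW(Y) = {1}
Therefore, FOLLOW(Y) = {1}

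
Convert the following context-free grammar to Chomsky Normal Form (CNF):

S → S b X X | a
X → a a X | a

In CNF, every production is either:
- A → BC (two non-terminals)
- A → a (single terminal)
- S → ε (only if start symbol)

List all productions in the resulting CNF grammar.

TB → b; S → a; TA → a; X → a; S → S X0; X0 → TB X1; X1 → X X; X → TA X2; X2 → TA X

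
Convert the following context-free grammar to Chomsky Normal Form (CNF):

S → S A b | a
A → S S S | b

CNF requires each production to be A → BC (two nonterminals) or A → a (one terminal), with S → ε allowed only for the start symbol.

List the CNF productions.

TB → b; S → a; A → b; S → S X0; X0 → A TB; A → S X1; X1 → S S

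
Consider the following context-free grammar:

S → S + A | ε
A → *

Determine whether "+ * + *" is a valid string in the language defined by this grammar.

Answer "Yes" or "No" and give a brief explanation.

Yes - a valid derivation exists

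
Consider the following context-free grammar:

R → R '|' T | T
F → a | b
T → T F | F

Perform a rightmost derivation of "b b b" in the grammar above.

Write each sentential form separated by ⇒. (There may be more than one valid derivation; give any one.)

R ⇒ T ⇒ T F ⇒ T b ⇒ T F b ⇒ T b b ⇒ F b b ⇒ b b b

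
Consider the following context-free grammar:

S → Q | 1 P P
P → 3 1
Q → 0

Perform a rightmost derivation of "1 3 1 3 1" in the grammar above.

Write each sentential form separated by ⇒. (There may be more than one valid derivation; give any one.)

S ⇒ 1 P P ⇒ 1 P 3 1 ⇒ 1 3 1 3 1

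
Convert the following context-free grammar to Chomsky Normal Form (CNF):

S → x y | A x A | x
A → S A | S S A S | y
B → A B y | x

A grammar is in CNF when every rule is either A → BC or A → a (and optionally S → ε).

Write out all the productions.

TX → x; TY → y; S → x; A → y; B → x; S → TX TY; S → A X0; X0 → TX A; A → S A; A → S X1; X1 → S X2; X2 → A S; B → A X3; X3 → B TY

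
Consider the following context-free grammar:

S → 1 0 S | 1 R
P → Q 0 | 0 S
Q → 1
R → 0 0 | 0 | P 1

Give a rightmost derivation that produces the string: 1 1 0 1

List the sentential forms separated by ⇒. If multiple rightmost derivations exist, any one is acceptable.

S ⇒ 1 R ⇒ 1 P 1 ⇒ 1 Q 0 1 ⇒ 1 1 0 1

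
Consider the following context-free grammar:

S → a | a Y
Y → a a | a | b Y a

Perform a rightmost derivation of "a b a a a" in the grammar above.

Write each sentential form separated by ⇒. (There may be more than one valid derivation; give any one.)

S ⇒ a Y ⇒ a b Y a ⇒ a b a a a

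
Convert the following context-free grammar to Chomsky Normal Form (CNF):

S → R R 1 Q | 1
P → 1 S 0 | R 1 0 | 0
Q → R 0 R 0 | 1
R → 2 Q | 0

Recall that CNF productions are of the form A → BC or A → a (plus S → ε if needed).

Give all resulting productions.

T1 → 1; S → 1; T0 → 0; P → 0; Q → 1; T2 → 2; R → 0; S → R X0; X0 → R X1; X1 → T1 Q; P → T1 X2; X2 → S T0; P → R X3; X3 → T1 T0; Q → R X4; X4 → T0 X5; X5 → R T0; R → T2 Q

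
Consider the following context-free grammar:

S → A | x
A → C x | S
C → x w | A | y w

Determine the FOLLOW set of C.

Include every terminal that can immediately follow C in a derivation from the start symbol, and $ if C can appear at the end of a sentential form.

We compute FOLLOW(C) using the standard algorithm.
FOLLOW(S) starts with {$}.
FIRST(A) = {x, y}
FIRST(C) = {x, y}
FIRST(S) = {x, y}
FOLLOW(A) = {$, x}
FOLLOW(C) = {x}
FOLLOW(S) = {$, x}
Therefore, FOLLOW(C) = {x}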